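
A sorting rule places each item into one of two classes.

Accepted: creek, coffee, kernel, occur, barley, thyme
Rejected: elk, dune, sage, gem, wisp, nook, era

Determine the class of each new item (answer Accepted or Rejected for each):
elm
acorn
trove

The common property of the 'Accepted' items is: length ≥ 5. No 'Rejected' item has it.
elm: Rejected (length 3).
acorn: Accepted (length 5).
trove: Accepted (length 5).

Rejected, Accepted, Accepted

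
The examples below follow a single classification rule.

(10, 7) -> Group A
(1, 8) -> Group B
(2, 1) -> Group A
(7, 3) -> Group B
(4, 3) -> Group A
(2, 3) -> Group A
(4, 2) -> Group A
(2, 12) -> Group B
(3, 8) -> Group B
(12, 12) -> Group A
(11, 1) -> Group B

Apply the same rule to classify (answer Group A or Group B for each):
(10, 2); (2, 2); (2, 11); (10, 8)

Group B, Group A, Group B, Group A

All 'Group A' examples share one property — |first − second| ≤ 3 — and every 'Group B' example lacks it.
(10, 2): |10−2| = 8, doesn't match → Group B. (2, 2): |2−2| = 0, satisfies this → Group A. (2, 11): |2−11| = 9, doesn't match → Group B. (10, 8): |10−8| = 2, satisfies this → Group A.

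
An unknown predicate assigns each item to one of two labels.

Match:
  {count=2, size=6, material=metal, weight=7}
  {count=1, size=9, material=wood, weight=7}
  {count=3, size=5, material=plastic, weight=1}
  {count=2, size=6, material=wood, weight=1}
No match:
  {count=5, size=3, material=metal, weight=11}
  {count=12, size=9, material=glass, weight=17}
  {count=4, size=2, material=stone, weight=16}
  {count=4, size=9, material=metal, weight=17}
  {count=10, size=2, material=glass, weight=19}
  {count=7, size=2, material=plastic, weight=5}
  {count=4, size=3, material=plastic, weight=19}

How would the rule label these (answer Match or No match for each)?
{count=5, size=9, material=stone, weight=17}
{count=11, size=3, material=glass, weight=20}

No match, No match

The distinguishing property — count ≤ 3 — holds for all the 'Match' cases and none of the 'No match' cases.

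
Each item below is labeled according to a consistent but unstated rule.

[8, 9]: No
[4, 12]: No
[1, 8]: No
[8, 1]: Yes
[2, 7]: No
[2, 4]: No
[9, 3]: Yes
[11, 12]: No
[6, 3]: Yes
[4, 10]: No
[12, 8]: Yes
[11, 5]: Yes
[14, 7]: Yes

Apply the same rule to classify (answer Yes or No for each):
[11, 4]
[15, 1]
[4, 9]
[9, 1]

All 'Yes' examples share one property — first > second — and every 'No' example lacks it.
[11, 4]: 11 > 4, meets the rule → Yes.
[15, 1]: 15 > 1, meets the rule → Yes.
[4, 9]: 4 < 9, does not fit → No.
[9, 1]: 9 > 1, meets the rule → Yes.

Yes, Yes, No, Yes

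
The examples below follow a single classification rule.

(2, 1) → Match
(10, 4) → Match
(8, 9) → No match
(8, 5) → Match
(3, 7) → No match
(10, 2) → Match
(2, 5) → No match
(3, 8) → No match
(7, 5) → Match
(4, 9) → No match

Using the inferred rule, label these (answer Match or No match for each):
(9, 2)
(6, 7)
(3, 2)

Match, No match, Match

The simplest hypothesis consistent with all the labels is: first > second.
Match: (9, 2), since 9 > 2.
No match: (6, 7), since 6 < 7.
Match: (3, 2), since 3 > 2.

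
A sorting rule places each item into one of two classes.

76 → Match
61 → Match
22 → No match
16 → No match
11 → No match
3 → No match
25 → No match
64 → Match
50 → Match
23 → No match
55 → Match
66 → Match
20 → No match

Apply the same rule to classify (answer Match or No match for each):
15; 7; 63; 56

No match, No match, Match, Match

The rule appears to be: at least 50.
15: 15 < 50, doesn't match → No match.
7: 7 < 50, doesn't match → No match.
63: 63 ≥ 50, satisfies this → Match.
56: 56 ≥ 50, satisfies this → Match.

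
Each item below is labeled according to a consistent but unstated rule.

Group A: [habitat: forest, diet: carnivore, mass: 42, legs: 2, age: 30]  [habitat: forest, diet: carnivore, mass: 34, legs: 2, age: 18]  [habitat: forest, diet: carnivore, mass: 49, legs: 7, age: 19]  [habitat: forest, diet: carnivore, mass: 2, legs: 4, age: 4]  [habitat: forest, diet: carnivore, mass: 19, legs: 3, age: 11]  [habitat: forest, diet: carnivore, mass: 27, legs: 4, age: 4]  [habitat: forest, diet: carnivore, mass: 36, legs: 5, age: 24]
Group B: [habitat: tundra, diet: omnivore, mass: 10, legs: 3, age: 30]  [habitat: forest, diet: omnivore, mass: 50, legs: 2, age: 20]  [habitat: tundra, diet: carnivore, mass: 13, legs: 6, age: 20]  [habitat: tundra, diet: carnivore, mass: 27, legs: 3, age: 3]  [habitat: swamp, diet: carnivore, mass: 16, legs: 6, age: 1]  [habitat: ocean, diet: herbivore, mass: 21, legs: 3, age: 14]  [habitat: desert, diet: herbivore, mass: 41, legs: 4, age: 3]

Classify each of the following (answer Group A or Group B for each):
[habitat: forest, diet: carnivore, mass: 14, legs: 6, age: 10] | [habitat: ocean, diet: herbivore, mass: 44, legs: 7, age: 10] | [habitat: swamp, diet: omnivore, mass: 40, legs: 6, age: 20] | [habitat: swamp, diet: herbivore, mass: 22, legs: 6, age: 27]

Rule: diet is carnivore AND habitat is forest. This holds for each 'Group A' example and fails for each 'Group B' one.
[habitat: forest, diet: carnivore, mass: 14, legs: 6, age: 10] → diet is carnivore, habitat is forest → Group A.
[habitat: ocean, diet: herbivore, mass: 44, legs: 7, age: 10] → diet is herbivore, habitat is ocean → Group B.
[habitat: swamp, diet: omnivore, mass: 40, legs: 6, age: 20] → diet is omnivore, habitat is swamp → Group B.
[habitat: swamp, diet: herbivore, mass: 22, legs: 6, age: 27] → diet is herbivore, habitat is swamp → Group B.

Group A, Group B, Group B, Group B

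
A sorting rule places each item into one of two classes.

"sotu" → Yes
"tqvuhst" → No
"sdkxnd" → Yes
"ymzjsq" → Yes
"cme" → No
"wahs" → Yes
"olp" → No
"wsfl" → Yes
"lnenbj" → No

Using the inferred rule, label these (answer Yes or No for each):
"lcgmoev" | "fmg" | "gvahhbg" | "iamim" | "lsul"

No, No, No, No, Yes

Rule: even length AND contains 's'. This holds for each 'Yes' example and fails for each 'No' one.
"lcgmoev" — length 7, no 's', hence No.
"fmg" — length 3, no 's', hence No.
"gvahhbg" — length 7, no 's', hence No.
"iamim" — length 5, no 's', hence No.
"lsul" — length 4, has 's', hence Yes.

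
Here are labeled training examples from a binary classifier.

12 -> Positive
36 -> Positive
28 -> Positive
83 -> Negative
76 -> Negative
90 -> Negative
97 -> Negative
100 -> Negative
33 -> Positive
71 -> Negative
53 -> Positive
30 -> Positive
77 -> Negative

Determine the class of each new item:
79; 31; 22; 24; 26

The classifier is using: at most 53.
Negative: 79, since 79 > 53. Positive: 31, since 31 ≤ 53. Positive: 22, since 22 ≤ 53. Positive: 24, since 24 ≤ 53. Positive: 26, since 26 ≤ 53.

Negative, Positive, Positive, Positive, Positive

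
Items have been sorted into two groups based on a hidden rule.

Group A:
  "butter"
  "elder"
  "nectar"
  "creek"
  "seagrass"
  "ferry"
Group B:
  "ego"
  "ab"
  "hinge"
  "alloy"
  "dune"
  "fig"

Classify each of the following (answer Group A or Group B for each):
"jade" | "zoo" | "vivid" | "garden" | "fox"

Group B, Group B, Group B, Group A, Group B

The simplest hypothesis consistent with all the labels is: contains 'r'.
Group B: "jade", since no 'r'.
Group B: "zoo", since no 'r'.
Group B: "vivid", since no 'r'.
Group A: "garden", since has 'r'.
Group B: "fox", since no 'r'.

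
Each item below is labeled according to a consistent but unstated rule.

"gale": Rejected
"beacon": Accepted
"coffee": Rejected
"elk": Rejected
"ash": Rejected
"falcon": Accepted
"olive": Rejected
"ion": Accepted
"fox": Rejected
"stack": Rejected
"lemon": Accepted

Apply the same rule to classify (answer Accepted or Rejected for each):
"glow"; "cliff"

Rejected, Rejected

The simplest hypothesis consistent with all the labels is: contains 'n'.
Rejected: "glow", since no 'n'. Rejected: "cliff", since no 'n'.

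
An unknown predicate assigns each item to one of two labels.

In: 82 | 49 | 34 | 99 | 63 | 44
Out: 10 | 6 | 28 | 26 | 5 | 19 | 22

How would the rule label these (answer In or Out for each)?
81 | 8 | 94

In, Out, In

The pattern is that an item is 'In' exactly when: at least 34.
In: 81, since 81 ≥ 34. Out: 8, since 8 < 34. In: 94, since 94 ≥ 34.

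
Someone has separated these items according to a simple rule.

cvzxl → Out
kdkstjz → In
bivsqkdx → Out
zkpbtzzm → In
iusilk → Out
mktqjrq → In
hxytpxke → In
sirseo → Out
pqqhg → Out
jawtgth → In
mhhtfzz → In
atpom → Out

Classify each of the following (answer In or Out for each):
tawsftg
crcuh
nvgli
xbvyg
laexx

In, Out, Out, Out, Out

A rule that fits every label: length ≥ 6 AND contains 't' — true of each 'In' example, false of each 'Out' one.
tawsftg: length 7, has 't', fits → In. crcuh: length 5, no 't', fails this test → Out. nvgli: length 5, no 't', fails this test → Out. xbvyg: length 5, no 't', fails this test → Out. laexx: length 5, no 't', fails this test → Out.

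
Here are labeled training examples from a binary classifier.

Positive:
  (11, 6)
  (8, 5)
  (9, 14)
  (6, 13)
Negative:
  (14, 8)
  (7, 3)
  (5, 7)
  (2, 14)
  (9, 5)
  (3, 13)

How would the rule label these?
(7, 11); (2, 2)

Looking at the examples, the only property every 'Positive' case has and every 'Negative' case lacks is: sum is odd.
(7, 11) — 7+11 = 18, hence Negative. (2, 2) — 2+2 = 4, hence Negative.

Negative, Negative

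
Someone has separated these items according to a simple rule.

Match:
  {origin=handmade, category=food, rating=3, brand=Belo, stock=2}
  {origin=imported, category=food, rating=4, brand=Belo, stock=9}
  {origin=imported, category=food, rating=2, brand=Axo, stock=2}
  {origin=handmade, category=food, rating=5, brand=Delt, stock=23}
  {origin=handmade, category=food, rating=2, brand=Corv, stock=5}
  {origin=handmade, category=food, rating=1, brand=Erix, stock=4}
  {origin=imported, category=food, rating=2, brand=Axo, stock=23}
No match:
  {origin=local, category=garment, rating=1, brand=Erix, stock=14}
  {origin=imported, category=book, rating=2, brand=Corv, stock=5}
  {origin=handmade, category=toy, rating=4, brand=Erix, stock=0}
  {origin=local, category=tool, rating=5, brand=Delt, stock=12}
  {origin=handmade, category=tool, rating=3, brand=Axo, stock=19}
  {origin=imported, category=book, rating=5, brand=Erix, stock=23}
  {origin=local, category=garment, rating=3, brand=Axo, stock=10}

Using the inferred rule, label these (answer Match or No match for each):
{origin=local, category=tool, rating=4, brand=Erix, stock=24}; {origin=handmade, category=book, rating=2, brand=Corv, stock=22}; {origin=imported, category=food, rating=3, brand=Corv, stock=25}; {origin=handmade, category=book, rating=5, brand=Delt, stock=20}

No match, No match, Match, No match

The rule appears to be: category is food.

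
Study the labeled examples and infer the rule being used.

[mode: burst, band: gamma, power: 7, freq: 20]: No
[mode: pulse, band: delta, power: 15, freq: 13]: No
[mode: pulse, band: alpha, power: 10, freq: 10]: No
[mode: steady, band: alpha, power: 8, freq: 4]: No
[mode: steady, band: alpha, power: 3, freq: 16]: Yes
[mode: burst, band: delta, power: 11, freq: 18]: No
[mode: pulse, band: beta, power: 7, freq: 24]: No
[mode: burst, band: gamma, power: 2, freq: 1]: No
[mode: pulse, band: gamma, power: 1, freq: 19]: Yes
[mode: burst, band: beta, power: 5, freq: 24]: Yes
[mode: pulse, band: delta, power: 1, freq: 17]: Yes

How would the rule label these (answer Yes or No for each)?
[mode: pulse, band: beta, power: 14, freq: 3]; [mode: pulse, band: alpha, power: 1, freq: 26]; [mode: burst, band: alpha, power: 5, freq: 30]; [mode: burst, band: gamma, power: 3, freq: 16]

The classifier is using: freq ≥ 4 AND power ≤ 5.

No, Yes, Yes, Yes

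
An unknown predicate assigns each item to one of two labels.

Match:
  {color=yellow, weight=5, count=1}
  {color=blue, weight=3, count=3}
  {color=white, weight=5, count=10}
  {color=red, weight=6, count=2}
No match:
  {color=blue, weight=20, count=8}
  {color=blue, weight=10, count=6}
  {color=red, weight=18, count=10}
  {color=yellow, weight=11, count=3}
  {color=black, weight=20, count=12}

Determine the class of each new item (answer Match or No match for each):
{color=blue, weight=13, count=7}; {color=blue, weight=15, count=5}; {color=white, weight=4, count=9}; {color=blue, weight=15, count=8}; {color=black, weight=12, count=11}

No match, No match, Match, No match, No match

The common property of the 'Match' items is: weight ≤ 6. No 'No match' item has it.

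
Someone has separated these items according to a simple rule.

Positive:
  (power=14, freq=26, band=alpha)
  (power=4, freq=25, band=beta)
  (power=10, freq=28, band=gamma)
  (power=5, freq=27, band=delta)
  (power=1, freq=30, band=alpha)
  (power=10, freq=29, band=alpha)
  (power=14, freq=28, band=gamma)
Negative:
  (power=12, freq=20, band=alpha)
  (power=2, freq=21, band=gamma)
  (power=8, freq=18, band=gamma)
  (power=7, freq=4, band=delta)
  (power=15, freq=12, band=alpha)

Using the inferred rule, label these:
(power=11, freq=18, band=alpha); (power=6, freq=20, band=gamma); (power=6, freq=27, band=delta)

Every 'Positive' example satisfies: freq ≥ 25. None of the 'Negative' examples do.
(power=11, freq=18, band=alpha): freq = 18, does not satisfy this → Negative.
(power=6, freq=20, band=gamma): freq = 20, does not satisfy this → Negative.
(power=6, freq=27, band=delta): freq = 27, satisfies this → Positive.

Negative, Negative, Positive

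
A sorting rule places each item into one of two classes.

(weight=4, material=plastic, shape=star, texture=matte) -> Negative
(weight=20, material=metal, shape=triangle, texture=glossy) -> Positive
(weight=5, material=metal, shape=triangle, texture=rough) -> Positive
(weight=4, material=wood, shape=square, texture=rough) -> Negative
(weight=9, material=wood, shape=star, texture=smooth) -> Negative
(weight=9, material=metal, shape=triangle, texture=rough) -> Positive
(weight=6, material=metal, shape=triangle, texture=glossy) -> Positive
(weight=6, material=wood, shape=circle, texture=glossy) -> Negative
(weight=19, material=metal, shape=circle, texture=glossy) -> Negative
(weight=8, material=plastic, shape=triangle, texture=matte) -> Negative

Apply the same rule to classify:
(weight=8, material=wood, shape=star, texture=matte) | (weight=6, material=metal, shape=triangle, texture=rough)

The classifier is using: shape is triangle AND material is metal.
(weight=8, material=wood, shape=star, texture=matte): Negative (shape is star, material is wood). (weight=6, material=metal, shape=triangle, texture=rough): Positive (shape is triangle, material is metal).

Negative, Positive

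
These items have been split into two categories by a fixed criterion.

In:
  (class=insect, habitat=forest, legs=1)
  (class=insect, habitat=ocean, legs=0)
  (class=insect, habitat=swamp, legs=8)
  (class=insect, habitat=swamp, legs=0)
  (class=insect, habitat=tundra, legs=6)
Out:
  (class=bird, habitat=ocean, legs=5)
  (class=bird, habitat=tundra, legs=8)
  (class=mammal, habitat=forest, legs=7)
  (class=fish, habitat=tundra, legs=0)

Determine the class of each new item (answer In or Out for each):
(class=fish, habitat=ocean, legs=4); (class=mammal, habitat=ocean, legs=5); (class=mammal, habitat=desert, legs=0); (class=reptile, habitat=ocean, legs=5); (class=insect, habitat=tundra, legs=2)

The simplest hypothesis consistent with all the labels is: class is insect.
(class=fish, habitat=ocean, legs=4): class is fish — fails the rule, so Out.
(class=mammal, habitat=ocean, legs=5): class is mammal — fails the rule, so Out.
(class=mammal, habitat=desert, legs=0): class is mammal — fails the rule, so Out.
(class=reptile, habitat=ocean, legs=5): class is reptile — fails the rule, so Out.
(class=insect, habitat=tundra, legs=2): class is insect — has this property, so In.

Out, Out, Out, Out, In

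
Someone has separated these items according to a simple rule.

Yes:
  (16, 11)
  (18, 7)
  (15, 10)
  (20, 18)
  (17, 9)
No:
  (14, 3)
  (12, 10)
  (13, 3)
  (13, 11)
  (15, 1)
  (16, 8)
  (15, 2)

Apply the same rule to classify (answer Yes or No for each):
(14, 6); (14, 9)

No, No

The simplest hypothesis consistent with all the labels is: sum ≥ 25.
No: (14, 6), since 14+6 = 20. No: (14, 9), since 14+9 = 23.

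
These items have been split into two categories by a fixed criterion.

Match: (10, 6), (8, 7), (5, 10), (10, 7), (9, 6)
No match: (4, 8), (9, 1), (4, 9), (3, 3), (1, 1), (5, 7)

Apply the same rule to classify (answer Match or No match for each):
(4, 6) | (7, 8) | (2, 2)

No match, Match, No match

One predicate separates the groups cleanly: sum ≥ 15.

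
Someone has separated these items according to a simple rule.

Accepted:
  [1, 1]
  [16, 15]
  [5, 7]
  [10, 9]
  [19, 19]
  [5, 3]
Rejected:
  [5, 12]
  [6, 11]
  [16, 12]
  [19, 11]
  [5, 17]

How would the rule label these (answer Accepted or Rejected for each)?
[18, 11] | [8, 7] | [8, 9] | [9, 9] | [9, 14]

Rejected, Accepted, Accepted, Accepted, Rejected

All 'Accepted' examples share one property — |first − second| ≤ 2 — and every 'Rejected' example lacks it.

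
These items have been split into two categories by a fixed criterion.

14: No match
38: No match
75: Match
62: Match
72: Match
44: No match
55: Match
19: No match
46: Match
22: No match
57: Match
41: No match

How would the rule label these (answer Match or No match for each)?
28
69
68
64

No match, Match, Match, Match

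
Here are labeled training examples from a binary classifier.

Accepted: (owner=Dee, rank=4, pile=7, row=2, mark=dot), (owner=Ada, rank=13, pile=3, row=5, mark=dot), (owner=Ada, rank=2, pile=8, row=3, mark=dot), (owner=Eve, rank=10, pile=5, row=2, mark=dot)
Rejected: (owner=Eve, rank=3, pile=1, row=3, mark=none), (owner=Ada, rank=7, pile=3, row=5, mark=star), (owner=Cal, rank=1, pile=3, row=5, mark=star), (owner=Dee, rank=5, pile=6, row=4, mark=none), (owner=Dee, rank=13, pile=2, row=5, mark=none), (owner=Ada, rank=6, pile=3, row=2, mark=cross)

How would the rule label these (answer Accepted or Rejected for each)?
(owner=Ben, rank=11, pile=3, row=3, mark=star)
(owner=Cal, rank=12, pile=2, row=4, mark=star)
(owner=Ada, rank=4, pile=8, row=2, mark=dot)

Checking candidate rules against both groups, what survives is: mark is dot.
(owner=Ben, rank=11, pile=3, row=3, mark=star): mark is star, does not pass → Rejected. (owner=Cal, rank=12, pile=2, row=4, mark=star): mark is star, does not pass → Rejected. (owner=Ada, rank=4, pile=8, row=2, mark=dot): mark is dot, matches → Accepted.

Rejected, Rejected, Accepted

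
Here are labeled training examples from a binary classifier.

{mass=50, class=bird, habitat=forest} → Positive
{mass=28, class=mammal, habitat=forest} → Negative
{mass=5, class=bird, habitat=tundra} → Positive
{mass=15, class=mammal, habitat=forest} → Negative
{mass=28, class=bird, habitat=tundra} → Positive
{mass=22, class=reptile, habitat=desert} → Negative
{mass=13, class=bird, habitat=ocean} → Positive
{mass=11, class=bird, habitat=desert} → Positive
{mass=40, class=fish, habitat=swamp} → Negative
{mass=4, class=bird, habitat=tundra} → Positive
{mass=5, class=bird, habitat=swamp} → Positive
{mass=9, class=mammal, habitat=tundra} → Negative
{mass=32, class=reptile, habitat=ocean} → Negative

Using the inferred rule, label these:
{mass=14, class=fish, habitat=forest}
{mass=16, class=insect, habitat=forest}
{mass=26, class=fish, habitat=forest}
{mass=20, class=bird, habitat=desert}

Negative, Negative, Negative, Positive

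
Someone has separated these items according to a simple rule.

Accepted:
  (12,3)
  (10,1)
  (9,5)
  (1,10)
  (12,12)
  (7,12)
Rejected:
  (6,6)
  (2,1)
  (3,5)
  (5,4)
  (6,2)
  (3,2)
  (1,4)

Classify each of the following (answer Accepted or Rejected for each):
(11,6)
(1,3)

Accepted, Rejected

The distinguishing property — max ≥ 7 — holds for all the 'Accepted' cases and none of the 'Rejected' cases.
(11,6): Accepted (max 11). (1,3): Rejected (max 3).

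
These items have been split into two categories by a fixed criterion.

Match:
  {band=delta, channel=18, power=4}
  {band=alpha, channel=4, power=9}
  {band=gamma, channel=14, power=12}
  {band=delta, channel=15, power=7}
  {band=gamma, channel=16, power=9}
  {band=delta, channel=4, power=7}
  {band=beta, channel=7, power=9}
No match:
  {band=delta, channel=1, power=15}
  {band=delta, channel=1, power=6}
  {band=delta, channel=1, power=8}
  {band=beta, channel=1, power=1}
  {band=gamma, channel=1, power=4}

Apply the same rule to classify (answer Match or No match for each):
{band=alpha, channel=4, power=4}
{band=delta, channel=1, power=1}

The simplest hypothesis consistent with all the labels is: channel ≥ 4.
Match: {band=alpha, channel=4, power=4}, since channel = 4.
No match: {band=delta, channel=1, power=1}, since channel = 1.

Match, No match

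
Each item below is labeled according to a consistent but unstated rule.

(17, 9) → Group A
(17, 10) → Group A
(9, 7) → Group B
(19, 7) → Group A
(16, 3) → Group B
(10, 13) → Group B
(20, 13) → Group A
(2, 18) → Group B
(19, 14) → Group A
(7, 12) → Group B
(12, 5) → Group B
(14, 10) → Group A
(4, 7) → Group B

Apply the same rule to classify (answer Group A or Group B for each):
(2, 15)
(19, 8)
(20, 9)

One predicate separates the groups cleanly: sum ≥ 24.
(2, 15): Group B (2+15 = 17).
(19, 8): Group A (19+8 = 27).
(20, 9): Group A (20+9 = 29).

Group B, Group A, Group A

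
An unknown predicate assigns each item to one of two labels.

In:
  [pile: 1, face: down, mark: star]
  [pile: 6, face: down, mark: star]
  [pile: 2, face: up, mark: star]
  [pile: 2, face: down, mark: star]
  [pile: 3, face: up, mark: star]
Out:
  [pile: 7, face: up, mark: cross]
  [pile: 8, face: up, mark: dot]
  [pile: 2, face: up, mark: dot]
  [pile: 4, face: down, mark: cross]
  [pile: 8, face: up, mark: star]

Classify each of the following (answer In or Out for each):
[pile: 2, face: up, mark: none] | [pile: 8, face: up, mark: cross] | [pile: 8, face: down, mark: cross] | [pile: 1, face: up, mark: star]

Every 'In' example satisfies: mark is star AND pile ≤ 6. None of the 'Out' examples do.
[pile: 2, face: up, mark: none]: Out (mark is none, pile = 2). [pile: 8, face: up, mark: cross]: Out (mark is cross, pile = 8). [pile: 8, face: down, mark: cross]: Out (mark is cross, pile = 8). [pile: 1, face: up, mark: star]: In (mark is star, pile = 1).

Out, Out, Out, In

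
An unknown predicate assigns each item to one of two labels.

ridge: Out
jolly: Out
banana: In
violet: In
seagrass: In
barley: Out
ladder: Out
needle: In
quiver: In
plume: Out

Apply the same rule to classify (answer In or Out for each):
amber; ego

All 'In' examples share one property — has ≥ 3 vowels — and every 'Out' example lacks it.
amber: Out (2 vowels).
ego: Out (2 vowels).

Out, Out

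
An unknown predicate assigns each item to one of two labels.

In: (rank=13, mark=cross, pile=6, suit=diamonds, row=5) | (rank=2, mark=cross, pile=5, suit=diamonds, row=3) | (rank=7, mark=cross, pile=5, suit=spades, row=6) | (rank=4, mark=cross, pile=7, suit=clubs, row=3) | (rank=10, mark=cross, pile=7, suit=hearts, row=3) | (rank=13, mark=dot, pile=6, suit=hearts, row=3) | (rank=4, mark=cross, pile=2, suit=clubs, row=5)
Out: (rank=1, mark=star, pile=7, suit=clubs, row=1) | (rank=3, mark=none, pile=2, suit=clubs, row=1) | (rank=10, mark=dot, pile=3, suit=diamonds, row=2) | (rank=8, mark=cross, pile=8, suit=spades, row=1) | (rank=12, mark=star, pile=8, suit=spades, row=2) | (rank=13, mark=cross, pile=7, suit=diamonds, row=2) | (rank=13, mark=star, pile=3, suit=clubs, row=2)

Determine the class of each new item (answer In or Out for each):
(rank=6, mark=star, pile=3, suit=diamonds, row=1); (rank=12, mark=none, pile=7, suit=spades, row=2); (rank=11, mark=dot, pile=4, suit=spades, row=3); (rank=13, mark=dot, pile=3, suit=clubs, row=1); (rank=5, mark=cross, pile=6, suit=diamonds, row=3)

Out, Out, In, Out, In

'In' ⟺ row ≥ 3.
(rank=6, mark=star, pile=3, suit=diamonds, row=1): row = 1, does not satisfy this → Out.
(rank=12, mark=none, pile=7, suit=spades, row=2): row = 2, does not satisfy this → Out.
(rank=11, mark=dot, pile=4, suit=spades, row=3): row = 3, meets the rule → In.
(rank=13, mark=dot, pile=3, suit=clubs, row=1): row = 1, does not satisfy this → Out.
(rank=5, mark=cross, pile=6, suit=diamonds, row=3): row = 3, meets the rule → In.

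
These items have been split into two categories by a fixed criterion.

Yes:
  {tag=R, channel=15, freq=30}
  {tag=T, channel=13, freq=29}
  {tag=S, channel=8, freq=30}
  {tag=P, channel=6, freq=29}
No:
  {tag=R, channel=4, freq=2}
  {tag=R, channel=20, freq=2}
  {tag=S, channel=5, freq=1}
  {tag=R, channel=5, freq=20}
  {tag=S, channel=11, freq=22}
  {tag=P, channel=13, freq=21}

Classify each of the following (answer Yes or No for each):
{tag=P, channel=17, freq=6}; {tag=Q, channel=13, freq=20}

No, No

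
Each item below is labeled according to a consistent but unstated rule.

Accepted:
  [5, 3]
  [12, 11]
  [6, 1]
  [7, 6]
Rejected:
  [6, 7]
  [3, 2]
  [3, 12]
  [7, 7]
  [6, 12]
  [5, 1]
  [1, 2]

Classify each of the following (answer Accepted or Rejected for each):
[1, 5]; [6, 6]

The rule appears to be: first > second AND sum ≥ 7.
[1, 5]: 1 < 5, 1+5 = 6 — fails the rule, so Rejected.
[6, 6]: 6 = 6, 6+6 = 12 — fails the rule, so Rejected.

Rejected, Rejected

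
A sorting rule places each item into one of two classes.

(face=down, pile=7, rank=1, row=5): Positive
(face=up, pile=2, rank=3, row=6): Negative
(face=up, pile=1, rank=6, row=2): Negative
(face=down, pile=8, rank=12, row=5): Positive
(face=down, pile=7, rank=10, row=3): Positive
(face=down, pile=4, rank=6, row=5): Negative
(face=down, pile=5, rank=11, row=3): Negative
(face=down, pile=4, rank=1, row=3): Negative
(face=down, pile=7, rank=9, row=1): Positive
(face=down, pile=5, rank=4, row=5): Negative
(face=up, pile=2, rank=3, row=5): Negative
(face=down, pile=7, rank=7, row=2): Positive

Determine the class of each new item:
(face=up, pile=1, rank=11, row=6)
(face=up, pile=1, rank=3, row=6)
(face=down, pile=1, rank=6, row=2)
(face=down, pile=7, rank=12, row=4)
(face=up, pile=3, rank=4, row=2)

The pattern is that an item is 'Positive' exactly when: pile ≥ 7.
(face=up, pile=1, rank=11, row=6) → pile = 1 → Negative. (face=up, pile=1, rank=3, row=6) → pile = 1 → Negative. (face=down, pile=1, rank=6, row=2) → pile = 1 → Negative. (face=down, pile=7, rank=12, row=4) → pile = 7 → Positive. (face=up, pile=3, rank=4, row=2) → pile = 3 → Negative.

Negative, Negative, Negative, Positive, Negative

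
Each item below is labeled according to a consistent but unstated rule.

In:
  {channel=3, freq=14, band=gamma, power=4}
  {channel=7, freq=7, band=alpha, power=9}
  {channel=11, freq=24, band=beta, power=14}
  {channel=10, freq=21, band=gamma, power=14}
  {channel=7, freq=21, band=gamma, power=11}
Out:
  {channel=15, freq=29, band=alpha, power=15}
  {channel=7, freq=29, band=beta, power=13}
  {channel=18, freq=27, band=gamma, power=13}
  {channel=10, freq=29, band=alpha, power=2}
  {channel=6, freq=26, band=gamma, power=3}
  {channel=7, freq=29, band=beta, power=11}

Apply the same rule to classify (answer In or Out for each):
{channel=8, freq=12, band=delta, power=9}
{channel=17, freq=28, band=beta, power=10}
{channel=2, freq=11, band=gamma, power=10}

In, Out, In

The common property of the 'In' items is: freq ≤ 24. No 'Out' item has it.
{channel=8, freq=12, band=delta, power=9} — freq = 12, hence In.
{channel=17, freq=28, band=beta, power=10} — freq = 28, hence Out.
{channel=2, freq=11, band=gamma, power=10} — freq = 11, hence In.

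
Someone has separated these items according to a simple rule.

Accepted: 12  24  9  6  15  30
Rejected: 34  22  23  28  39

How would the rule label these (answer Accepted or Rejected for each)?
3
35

Accepted, Rejected

The distinguishing property — multiple of 3 AND at most 30 — holds for all the 'Accepted' cases and none of the 'Rejected' cases.
3: 3 = 3·1, 3 ≤ 30 — matches, so Accepted.
35: 35 = 3·11 + 2, 35 > 30 — fails this test, so Rejected.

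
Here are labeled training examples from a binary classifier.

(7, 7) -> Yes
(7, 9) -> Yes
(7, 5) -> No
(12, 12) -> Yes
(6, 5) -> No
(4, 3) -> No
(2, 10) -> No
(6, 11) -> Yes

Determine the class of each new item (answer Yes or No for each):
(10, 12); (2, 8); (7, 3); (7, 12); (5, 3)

The common property of the 'Yes' items is: sum ≥ 14. No 'No' item has it.
Yes: (10, 12), since 10+12 = 22.
No: (2, 8), since 2+8 = 10.
No: (7, 3), since 7+3 = 10.
Yes: (7, 12), since 7+12 = 19.
No: (5, 3), since 5+3 = 8.

Yes, No, No, Yes, No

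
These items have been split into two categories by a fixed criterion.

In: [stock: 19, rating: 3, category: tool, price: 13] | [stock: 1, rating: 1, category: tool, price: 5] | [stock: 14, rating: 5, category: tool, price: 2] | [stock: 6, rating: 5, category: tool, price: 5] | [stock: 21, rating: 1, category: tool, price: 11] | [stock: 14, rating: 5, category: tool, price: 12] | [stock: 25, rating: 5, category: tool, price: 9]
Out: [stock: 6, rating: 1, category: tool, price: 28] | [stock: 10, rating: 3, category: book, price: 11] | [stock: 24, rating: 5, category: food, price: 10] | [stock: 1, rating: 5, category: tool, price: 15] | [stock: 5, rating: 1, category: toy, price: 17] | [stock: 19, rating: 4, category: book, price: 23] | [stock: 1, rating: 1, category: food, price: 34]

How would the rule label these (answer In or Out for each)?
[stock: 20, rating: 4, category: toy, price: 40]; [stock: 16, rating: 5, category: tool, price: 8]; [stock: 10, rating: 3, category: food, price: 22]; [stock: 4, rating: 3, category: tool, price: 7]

Out, In, Out, In

Rule: category is tool AND price ≤ 13. This holds for each 'In' example and fails for each 'Out' one.
[stock: 20, rating: 4, category: toy, price: 40] → category is toy, price = 40 → Out.
[stock: 16, rating: 5, category: tool, price: 8] → category is tool, price = 8 → In.
[stock: 10, rating: 3, category: food, price: 22] → category is food, price = 22 → Out.
[stock: 4, rating: 3, category: tool, price: 7] → category is tool, price = 7 → In.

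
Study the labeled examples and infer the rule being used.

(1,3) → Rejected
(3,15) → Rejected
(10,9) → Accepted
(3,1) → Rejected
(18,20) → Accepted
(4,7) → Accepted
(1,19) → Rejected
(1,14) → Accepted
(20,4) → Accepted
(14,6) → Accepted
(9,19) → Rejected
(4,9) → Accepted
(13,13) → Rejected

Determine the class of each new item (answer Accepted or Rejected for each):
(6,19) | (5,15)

The distinguishing property — product is even — holds for all the 'Accepted' cases and none of the 'Rejected' cases.
(6,19): 6·19 = 114 — has this property, so Accepted.
(5,15): 5·15 = 75 — doesn't qualify, so Rejected.

Accepted, Rejected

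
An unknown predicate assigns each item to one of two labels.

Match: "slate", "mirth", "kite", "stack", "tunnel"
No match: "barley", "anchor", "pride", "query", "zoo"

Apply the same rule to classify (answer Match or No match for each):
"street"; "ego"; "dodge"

Match, No match, No match

One predicate separates the groups cleanly: contains 't'.
"street": has 't', has this property → Match. "ego": no 't', does not pass → No match. "dodge": no 't', does not pass → No match.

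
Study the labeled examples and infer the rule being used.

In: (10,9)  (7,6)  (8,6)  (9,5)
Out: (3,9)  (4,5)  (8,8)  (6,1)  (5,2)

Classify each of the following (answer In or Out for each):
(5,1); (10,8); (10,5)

Out, In, In

The distinguishing property — first > second AND sum ≥ 9 — holds for all the 'In' cases and none of the 'Out' cases.
(5,1): Out (5 > 1, 5+1 = 6).
(10,8): In (10 > 8, 10+8 = 18).
(10,5): In (10 > 5, 10+5 = 15).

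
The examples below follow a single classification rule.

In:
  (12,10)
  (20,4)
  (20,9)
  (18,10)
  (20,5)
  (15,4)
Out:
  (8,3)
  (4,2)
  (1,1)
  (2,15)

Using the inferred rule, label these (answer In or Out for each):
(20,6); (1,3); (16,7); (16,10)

The classifier is using: sum ≥ 19.

In, Out, In, In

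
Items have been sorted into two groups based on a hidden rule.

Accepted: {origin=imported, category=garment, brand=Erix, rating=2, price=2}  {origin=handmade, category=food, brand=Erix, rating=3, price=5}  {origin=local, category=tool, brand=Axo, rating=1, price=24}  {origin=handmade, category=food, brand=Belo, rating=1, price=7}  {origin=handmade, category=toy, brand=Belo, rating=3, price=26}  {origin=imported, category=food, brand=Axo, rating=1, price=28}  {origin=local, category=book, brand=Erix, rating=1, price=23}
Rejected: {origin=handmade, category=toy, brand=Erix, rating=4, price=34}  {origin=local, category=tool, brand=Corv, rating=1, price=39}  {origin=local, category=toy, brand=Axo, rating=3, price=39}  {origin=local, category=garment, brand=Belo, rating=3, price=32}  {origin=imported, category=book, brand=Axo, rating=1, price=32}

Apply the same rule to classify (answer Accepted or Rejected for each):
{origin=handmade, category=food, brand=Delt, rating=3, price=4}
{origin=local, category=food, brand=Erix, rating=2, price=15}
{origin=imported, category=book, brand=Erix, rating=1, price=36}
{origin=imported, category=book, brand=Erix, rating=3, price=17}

Every 'Accepted' example satisfies: price ≤ 28. None of the 'Rejected' examples do.
{origin=handmade, category=food, brand=Delt, rating=3, price=4}: Accepted (price = 4). {origin=local, category=food, brand=Erix, rating=2, price=15}: Accepted (price = 15). {origin=imported, category=book, brand=Erix, rating=1, price=36}: Rejected (price = 36). {origin=imported, category=book, brand=Erix, rating=3, price=17}: Accepted (price = 17).

Accepted, Accepted, Rejected, Accepted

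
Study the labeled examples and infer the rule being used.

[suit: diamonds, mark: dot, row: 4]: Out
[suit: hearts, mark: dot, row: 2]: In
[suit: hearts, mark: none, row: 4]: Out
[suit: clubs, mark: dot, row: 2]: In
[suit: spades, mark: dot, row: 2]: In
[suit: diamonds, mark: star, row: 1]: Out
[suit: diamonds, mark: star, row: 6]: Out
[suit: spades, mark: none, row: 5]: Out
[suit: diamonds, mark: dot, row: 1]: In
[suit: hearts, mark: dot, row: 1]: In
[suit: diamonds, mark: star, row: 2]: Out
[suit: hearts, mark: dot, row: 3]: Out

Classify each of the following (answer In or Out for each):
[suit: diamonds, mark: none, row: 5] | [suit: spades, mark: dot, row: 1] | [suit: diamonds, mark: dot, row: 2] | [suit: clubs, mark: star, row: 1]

Out, In, In, Out

The simplest hypothesis consistent with all the labels is: mark is dot AND row ≤ 2.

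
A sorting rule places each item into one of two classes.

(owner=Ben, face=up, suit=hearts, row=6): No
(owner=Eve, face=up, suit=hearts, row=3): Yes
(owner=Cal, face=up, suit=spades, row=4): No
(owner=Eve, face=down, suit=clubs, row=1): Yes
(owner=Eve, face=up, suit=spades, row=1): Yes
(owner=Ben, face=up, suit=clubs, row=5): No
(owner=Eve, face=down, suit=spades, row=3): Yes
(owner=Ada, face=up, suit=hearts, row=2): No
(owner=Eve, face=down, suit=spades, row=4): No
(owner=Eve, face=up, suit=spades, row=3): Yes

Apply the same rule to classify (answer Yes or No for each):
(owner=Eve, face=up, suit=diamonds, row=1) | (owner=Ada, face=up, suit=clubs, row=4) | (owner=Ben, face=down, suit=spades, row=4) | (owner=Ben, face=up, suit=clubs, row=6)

Yes, No, No, No

The common property of the 'Yes' items is: owner is Eve AND row ≤ 3. No 'No' item has it.
(owner=Eve, face=up, suit=diamonds, row=1) → owner is Eve, row = 1 → Yes.
(owner=Ada, face=up, suit=clubs, row=4) → owner is Ada, row = 4 → No.
(owner=Ben, face=down, suit=spades, row=4) → owner is Ben, row = 4 → No.
(owner=Ben, face=up, suit=clubs, row=6) → owner is Ben, row = 6 → No.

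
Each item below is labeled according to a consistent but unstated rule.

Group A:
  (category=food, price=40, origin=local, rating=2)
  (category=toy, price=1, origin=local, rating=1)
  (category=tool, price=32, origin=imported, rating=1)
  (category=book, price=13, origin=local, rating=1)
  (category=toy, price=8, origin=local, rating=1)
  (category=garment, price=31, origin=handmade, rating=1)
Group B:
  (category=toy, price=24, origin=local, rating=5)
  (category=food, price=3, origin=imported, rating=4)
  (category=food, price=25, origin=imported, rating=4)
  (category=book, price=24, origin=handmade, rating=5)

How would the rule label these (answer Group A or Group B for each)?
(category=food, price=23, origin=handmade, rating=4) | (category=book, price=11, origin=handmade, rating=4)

Group B, Group B

The common property of the 'Group A' items is: rating ≤ 2. No 'Group B' item has it.
(category=food, price=23, origin=handmade, rating=4) — rating = 4, hence Group B.
(category=book, price=11, origin=handmade, rating=4) — rating = 4, hence Group B.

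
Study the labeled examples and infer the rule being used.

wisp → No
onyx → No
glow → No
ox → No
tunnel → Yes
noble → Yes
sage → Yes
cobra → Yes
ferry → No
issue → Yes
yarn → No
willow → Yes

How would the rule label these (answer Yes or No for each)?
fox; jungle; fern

The classifier is using: has ≥ 2 vowels.
fox → 1 vowel → No. jungle → 2 vowels → Yes. fern → 1 vowel → No.

No, Yes, No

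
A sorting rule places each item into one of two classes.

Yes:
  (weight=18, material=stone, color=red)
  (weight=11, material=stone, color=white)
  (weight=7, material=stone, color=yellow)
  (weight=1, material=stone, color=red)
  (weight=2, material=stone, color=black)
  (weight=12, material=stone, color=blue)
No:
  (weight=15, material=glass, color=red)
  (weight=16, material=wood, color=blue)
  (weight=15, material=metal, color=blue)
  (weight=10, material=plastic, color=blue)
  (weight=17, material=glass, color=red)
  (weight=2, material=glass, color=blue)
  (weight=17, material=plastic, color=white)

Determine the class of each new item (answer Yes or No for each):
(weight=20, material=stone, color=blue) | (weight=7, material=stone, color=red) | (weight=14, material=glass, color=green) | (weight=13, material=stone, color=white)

Yes, Yes, No, Yes

Looking at the examples, the only property every 'Yes' case has and every 'No' case lacks is: material is stone.
(weight=20, material=stone, color=blue) — material is stone, hence Yes.
(weight=7, material=stone, color=red) — material is stone, hence Yes.
(weight=14, material=glass, color=green) — material is glass, hence No.
(weight=13, material=stone, color=white) — material is stone, hence Yes.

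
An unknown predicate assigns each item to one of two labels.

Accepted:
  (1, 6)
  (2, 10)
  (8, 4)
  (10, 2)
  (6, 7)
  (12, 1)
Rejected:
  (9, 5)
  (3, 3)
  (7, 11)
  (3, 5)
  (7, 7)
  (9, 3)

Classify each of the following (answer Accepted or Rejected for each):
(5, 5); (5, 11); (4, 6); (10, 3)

The distinguishing property — product is even — holds for all the 'Accepted' cases and none of the 'Rejected' cases.
(5, 5) → 5·5 = 25 → Rejected.
(5, 11) → 5·11 = 55 → Rejected.
(4, 6) → 4·6 = 24 → Accepted.
(10, 3) → 10·3 = 30 → Accepted.

Rejected, Rejected, Accepted, Accepted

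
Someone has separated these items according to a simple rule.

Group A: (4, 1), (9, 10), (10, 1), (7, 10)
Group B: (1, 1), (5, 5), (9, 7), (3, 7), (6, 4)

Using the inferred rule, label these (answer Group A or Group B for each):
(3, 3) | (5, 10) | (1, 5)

Every 'Group A' example satisfies: sum is odd. None of the 'Group B' examples do.

Group B, Group A, Group B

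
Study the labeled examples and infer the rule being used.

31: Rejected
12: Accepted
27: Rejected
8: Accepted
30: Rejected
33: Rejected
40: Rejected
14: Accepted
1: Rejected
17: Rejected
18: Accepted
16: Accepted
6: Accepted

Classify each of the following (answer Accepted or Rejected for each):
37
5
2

The distinguishing property — even AND at most 18 — holds for all the 'Accepted' cases and none of the 'Rejected' cases.
37 — 37 is odd, 37 > 18, hence Rejected.
5 — 5 is odd, 5 ≤ 18, hence Rejected.
2 — 2 is even, 2 ≤ 18, hence Accepted.

Rejected, Rejected, Accepted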